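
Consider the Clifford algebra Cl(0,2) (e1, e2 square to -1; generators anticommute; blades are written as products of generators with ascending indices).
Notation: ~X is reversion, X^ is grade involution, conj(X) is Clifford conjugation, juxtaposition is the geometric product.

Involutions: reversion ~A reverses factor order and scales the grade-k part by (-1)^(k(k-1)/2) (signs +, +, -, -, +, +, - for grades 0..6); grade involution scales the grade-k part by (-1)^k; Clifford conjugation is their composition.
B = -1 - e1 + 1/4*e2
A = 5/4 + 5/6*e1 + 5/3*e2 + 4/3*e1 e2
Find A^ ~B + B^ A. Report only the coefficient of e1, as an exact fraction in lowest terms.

first term: -5/3 - 3/4*e1 + 31/48*e2 - 77/24*e1 e2
second term: -5/3 + 1/12*e1 - 53/16*e2 + 13/24*e1 e2
Answer: -2/3


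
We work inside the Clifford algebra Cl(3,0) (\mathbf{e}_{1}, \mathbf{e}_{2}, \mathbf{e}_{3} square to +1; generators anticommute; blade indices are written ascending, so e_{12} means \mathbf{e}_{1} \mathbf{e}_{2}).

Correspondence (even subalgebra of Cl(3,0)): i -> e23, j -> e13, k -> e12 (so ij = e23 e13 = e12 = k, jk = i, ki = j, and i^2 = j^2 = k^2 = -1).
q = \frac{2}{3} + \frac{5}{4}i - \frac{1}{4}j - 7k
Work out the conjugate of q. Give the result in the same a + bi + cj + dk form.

In blades: q = \frac{2}{3} - 7 e_{12} - \frac{1}{4} e_{13} + \frac{5}{4} e_{23}.
Quaternion conjugation is reversion on the even subalgebra: the scalar is fixed and every grade-2 blade flips sign, giving \frac{2}{3} + 7 e_{12} + \frac{1}{4} e_{13} - \frac{5}{4} e_{23}; translating back:
Answer: \frac{2}{3} - \frac{5}{4}i + \frac{1}{4}j + 7k


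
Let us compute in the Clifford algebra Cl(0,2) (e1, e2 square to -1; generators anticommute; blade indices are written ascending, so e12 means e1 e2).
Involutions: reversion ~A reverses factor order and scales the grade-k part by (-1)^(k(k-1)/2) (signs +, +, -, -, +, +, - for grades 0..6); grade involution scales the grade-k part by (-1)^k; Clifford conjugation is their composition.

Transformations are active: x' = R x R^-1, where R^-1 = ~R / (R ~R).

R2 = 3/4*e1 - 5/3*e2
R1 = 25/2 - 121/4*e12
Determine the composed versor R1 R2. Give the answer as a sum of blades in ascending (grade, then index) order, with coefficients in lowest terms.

Distribute over the terms of R1 (each basis-blade product reordered to ascending indices, repeated generators contracted through their squares):
(25/2) R2 = 75/8*e1 - 125/6*e2
(-121/4*e12) R2 = -605/12*e1 - 363/16*e2
Summing the partial products and collecting blades:
Answer: -985/24*e1 - 2089/48*e2


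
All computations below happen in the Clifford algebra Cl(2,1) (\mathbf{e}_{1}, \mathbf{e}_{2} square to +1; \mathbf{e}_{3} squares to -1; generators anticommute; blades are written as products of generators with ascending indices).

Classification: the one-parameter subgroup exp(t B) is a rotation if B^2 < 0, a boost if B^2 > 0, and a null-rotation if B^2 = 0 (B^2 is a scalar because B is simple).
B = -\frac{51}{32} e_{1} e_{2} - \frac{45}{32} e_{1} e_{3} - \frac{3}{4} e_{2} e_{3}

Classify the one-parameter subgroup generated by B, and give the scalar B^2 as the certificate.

B^2 term by term: the squares give (-\frac{51}{32})^2*(e_{1} e_{2})^2 + (-\frac{45}{32})^2*(e_{1} e_{3})^2 + (-\frac{3}{4})^2*(e_{2} e_{3})^2 = \frac{2601}{1024}*(-1) + \frac{2025}{1024}*(+1) + \frac{9}{16}*(+1) = 0 (each basis 2-blade squares to minus the product of its generators' squares); cross terms between blades sharing an index anticommute and cancel. So B^2 = 0.
Answer: null-rotation, certificate B^2 = 0. One invariant decides it: the square 0 survives every conjugation, and its sign is exactly the classification.


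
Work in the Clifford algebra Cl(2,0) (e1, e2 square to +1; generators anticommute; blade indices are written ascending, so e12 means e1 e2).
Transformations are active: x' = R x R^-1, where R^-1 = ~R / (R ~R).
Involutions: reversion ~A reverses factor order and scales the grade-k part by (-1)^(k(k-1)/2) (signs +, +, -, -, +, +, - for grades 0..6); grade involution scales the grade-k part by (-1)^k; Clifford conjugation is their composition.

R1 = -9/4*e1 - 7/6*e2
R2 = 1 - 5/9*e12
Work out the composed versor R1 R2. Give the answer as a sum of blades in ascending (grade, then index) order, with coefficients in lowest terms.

Distribute over the terms of R1 (each basis-blade product reordered to ascending indices, repeated generators contracted through their squares):
(-9/4*e1) R2 = -9/4*e1 + 5/4*e2
(-7/6*e2) R2 = -35/54*e1 - 7/6*e2
Summing the partial products and collecting blades:
Answer: -313/108*e1 + 1/12*e2


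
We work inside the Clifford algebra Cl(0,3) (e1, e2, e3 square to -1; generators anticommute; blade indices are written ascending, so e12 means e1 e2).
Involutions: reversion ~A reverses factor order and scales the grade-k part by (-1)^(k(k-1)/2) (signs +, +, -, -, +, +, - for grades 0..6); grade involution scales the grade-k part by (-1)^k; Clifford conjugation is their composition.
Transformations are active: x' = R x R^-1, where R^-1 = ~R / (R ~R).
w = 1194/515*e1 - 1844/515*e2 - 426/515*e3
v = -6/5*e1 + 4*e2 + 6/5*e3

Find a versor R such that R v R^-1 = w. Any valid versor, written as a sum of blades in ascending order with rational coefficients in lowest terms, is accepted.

Here q(v) = q(w) = -472/25; the classical choice R = v + w = 576/515*e1 + 216/515*e2 + 192/515*e3 then realises v -> w under the sandwich.
Answer: 576/515*e1 + 216/515*e2 + 192/515*e3


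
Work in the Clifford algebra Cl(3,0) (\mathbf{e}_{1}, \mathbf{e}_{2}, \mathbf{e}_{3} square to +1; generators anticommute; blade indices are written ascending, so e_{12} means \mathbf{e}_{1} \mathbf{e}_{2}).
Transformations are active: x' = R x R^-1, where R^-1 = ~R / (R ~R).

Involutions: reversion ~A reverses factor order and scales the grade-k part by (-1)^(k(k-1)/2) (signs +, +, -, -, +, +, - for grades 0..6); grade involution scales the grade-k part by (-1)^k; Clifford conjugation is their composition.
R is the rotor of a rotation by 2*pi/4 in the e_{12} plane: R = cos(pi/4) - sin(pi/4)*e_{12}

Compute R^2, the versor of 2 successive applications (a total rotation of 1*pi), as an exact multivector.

The rotor phase is half the rotation angle and phases add under composition, so 2 steps in the e_{12} plane accumulate phase 2*(pi/4) = \frac{\pi}{2}: R^2 = cos(\frac{\pi}{2}) - sin(\frac{\pi}{2})*e_{12}.
cos(\frac{\pi}{2}) = 0 and sin(\frac{\pi}{2}) = 1, so R^2 = -e_{12}. The net rotation is 1*pi; the rotor keeps the half-angle phase exactly.
Answer: -e_{12}


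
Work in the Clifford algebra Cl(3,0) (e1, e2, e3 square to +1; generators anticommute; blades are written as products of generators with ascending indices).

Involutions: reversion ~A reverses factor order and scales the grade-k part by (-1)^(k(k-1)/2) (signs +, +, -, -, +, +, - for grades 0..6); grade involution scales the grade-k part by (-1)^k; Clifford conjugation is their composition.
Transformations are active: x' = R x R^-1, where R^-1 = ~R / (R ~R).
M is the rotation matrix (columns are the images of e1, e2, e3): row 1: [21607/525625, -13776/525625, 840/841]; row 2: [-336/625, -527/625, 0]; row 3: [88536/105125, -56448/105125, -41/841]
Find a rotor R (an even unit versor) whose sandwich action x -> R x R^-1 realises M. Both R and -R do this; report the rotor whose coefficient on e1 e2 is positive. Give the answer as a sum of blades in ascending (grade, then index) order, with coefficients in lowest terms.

Method: write R = a + b12*e1 e2 + b13*e1 e3 + b23*e2 e3 with a^2 + b12^2 + b13^2 + b23^2 = 1 (so R^-1 = ~R). Expanding the columns R e_j ~R gives tr M = 4a^2 - 1 and, from the antisymmetric part, M21 - M12 = -4a*b12, M13 - M31 = 4a*b13, M32 - M23 = -4a*b23.
Here tr M = -17889/21025, so a^2 = (1 + tr M)/4 = 784/21025 and a = ±28/145. Taking a = 28/145: M21 - M12 = -10752/21025, M13 - M31 = 16464/105125, M32 - M23 = -56448/105125, giving b12 = 96/145, b13 = 147/725, b23 = 504/725, i.e. R = 28/145 + 96/145*e1 e2 + 147/725*e1 e3 + 504/725*e2 e3.
Its e1 e2 coefficient is already positive.
Answer: 28/145 + 96/145*e1 e2 + 147/725*e1 e3 + 504/725*e2 e3. Uniqueness: Spin(3) -> SO(3) maps R and -R to the same rotation of trace -17889/21025; fixing the sign of the e1 e2 coefficient removes the ambiguity.


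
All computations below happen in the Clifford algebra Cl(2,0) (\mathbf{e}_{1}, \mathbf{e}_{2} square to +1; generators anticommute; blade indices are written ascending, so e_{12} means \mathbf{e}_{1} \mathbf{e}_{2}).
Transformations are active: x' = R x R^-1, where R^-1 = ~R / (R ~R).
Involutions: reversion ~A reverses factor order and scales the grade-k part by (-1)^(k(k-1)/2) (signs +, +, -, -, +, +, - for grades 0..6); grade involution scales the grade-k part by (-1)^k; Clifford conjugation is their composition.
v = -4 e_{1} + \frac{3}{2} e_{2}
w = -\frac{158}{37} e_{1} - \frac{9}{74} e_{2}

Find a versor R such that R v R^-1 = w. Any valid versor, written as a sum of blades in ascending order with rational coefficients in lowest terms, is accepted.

Construction: equal norms (both \frac{73}{4}) license R = v + w = -\frac{306}{37} e_{1} + \frac{51}{37} e_{2} — nothing changes along that direction, while (v - w)/2 changes sign, so v maps onto w.
Answer: -\frac{306}{37} e_{1} + \frac{51}{37} e_{2}


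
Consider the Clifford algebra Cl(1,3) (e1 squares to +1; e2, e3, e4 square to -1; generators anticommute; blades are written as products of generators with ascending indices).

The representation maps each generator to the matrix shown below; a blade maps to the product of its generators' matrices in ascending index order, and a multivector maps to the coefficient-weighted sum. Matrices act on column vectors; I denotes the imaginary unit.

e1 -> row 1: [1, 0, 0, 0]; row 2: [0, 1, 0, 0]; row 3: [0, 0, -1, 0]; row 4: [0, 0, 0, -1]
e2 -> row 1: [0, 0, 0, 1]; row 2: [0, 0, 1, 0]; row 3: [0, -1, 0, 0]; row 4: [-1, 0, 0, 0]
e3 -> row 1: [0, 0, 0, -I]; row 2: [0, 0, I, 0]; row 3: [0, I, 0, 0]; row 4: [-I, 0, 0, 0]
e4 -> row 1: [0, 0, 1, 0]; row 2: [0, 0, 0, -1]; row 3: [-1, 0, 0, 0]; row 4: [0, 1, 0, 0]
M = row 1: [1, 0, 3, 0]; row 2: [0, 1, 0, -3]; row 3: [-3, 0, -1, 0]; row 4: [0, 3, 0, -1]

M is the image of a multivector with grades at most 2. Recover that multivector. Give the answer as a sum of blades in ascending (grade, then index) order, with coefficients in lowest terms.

Method: the blade images are trace-orthogonal — tr(rho(e_A) rho(e_B)^-1) = 4 if A = B and 0 otherwise — and rho(e_A)^-1 = (e_A)^2 * rho(e_A) with (e_A)^2 = +1 or -1, so the coefficient of e_A in the preimage is (e_A)^2 * tr(M rho(e_A))/4.
Nonzero projections over blades of grade <= 2: e1: (e1)^2 = +1, tr(M rho(e1)) = 4, coefficient 1; e4: (e4)^2 = -1, tr(M rho(e4)) = -12, coefficient 3. Every other blade of grade <= 2 projects to 0.
Answer: e1 + 3*e4


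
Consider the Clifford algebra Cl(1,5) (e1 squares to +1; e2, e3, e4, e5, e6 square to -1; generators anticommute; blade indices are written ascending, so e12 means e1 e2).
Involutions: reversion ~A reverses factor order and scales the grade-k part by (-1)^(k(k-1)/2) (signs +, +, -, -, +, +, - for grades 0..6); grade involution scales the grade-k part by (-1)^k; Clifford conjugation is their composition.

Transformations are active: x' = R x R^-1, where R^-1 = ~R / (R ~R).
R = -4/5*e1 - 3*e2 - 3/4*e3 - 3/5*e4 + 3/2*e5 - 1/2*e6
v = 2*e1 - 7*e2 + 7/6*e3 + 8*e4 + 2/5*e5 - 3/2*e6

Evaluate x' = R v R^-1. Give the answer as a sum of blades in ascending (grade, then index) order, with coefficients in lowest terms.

~R = -4/5*e1 - 3*e2 - 3/4*e3 - 3/5*e4 + 3/2*e5 - 1/2*e6, and R ~R = -4713/400, so R^-1 = ~R / (-4713/400).
R v = -731/40 + 58/5*e12 + 17/30*e13 - 26/5*e14 - 83/25*e15 + 11/5*e16 - 35/4*e23 - 141/5*e24 + 93/10*e25 + e26 - 53/10*e34 - 41/20*e35 + 41/24*e36 - 306/25*e45 + 49/10*e46 - 41/20*e56
Answer: -21122/4713*e1 - 3623/1571*e2 - 32927/9426*e3 - 15492/1571*e4 + 33408/7855*e5 - 481/9426*e6


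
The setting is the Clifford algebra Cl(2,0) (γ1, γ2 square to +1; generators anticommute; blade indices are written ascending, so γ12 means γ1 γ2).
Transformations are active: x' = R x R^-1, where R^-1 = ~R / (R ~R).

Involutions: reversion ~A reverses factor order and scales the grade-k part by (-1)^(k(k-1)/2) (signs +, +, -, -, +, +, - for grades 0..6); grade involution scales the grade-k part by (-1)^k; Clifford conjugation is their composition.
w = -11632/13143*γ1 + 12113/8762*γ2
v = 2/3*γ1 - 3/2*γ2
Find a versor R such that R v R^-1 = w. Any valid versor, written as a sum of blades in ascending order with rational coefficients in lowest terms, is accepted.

Sketch: the shared square 97/36 makes R = v + w = -2870/13143*γ1 - 515/4381*γ2 the natural versor; its sandwich fixes that direction, negates (v - w)/2, and sends v to w.
Answer: -2870/13143*γ1 - 515/4381*γ2


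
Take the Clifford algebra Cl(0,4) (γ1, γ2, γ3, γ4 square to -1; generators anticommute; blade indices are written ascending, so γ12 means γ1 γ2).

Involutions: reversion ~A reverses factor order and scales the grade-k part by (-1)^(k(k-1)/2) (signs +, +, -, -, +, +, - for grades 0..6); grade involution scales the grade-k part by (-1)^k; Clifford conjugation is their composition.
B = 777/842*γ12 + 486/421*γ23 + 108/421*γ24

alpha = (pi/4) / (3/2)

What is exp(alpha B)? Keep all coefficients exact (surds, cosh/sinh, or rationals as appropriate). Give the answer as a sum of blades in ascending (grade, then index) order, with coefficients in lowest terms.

B^2 term by term: the squares give (777/842)^2*(γ12)^2 + (486/421)^2*(γ23)^2 + (108/421)^2*(γ24)^2 = 603729/708964*(-1) + 236196/177241*(-1) + 11664/177241*(-1) = -9/4 (each basis 2-blade squares to minus the product of its generators' squares); cross terms between blades sharing an index anticommute and cancel. So B^2 = -9/4.
B^2 = -9/4 — a negative square means the series sums to a rotation: l = 3/2, alpha*l = pi/4, so exp(alpha B) = cos(pi/4) + (sin(pi/4)/(3/2))*B = sqrt(2)/2 + (sqrt(2)/3)*B.
Answer: sqrt(2)/2 + 259*sqrt(2)/842*γ12 + 162*sqrt(2)/421*γ23 + 36*sqrt(2)/421*γ24


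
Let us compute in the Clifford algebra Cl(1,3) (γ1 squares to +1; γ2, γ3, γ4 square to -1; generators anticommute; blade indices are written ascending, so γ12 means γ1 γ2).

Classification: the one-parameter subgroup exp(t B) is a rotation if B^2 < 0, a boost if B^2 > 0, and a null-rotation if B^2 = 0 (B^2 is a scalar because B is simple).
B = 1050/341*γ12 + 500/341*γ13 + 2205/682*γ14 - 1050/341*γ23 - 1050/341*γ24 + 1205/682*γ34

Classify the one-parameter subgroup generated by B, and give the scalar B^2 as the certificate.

B^2 term by term: the squares give (1050/341)^2*(γ12)^2 + (500/341)^2*(γ13)^2 + (2205/682)^2*(γ14)^2 + (-1050/341)^2*(γ23)^2 + (-1050/341)^2*(γ24)^2 + (1205/682)^2*(γ34)^2 = 1102500/116281*(+1) + 250000/116281*(+1) + 4862025/465124*(+1) + 1102500/116281*(-1) + 1102500/116281*(-1) + 1452025/465124*(-1) = 0 (each basis 2-blade squares to minus the product of its generators' squares); cross terms between blades sharing an index anticommute and cancel; the commuting (index-disjoint) pairs give grade-4 terms 2*c*c'*(blade product), which cancel blade by blade — γ1234: 1265250/116281 + 1050000/116281 - 2315250/116281 = 0 — confirming B is simple. So B^2 = 0.
Answer: null-rotation, certificate B^2 = 0. Note: conjugating B changes its blade decomposition but never the scalar B^2 = 0, whose sign settles the classification.


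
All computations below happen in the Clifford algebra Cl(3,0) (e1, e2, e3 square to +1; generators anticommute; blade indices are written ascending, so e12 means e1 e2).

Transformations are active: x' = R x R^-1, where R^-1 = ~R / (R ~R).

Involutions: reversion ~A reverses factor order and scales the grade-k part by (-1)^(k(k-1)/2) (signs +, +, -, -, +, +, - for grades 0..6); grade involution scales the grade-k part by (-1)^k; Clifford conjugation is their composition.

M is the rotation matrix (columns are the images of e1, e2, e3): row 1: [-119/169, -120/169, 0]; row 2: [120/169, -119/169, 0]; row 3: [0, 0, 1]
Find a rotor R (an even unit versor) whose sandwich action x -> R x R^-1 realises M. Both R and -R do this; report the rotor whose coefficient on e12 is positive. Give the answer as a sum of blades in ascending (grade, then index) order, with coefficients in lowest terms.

Method: write R = a + b12*e12 + b13*e13 + b23*e23 with a^2 + b12^2 + b13^2 + b23^2 = 1 (so R^-1 = ~R). Expanding the columns R e_j ~R gives tr M = 4a^2 - 1 and, from the antisymmetric part, M21 - M12 = -4a*b12, M13 - M31 = 4a*b13, M32 - M23 = -4a*b23.
Here tr M = -69/169, so a^2 = (1 + tr M)/4 = 25/169 and a = ±5/13. Taking a = 5/13: M21 - M12 = 240/169, M13 - M31 = 0, M32 - M23 = 0, giving b12 = -12/13, b13 = 0, b23 = 0, i.e. R = 5/13 - 12/13*e12.
Its e12 coefficient is negative, so report the other preimage -R.
Answer: -5/13 + 12/13*e12. Why the constraint matters: R and -R act identically through the sandwich — M has trace -69/169 either way — so only the sign condition on e12 picks one of the two preimages.


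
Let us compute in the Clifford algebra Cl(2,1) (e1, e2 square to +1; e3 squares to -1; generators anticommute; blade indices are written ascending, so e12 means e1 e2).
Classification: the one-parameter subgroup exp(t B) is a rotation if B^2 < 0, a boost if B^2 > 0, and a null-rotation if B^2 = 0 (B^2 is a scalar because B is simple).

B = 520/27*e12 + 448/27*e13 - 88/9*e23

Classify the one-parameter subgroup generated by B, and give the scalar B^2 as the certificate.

B^2 term by term: the squares give (520/27)^2*(e12)^2 + (448/27)^2*(e13)^2 + (-88/9)^2*(e23)^2 = 270400/729*(-1) + 200704/729*(+1) + 7744/81*(+1) = 0 (each basis 2-blade squares to minus the product of its generators' squares); cross terms between blades sharing an index anticommute and cancel. So B^2 = 0.
Answer: null-rotation, certificate B^2 = 0. Why this suffices: the scalar 0 survives any versor conjugation, so its sign alone determines the class however B is presented.


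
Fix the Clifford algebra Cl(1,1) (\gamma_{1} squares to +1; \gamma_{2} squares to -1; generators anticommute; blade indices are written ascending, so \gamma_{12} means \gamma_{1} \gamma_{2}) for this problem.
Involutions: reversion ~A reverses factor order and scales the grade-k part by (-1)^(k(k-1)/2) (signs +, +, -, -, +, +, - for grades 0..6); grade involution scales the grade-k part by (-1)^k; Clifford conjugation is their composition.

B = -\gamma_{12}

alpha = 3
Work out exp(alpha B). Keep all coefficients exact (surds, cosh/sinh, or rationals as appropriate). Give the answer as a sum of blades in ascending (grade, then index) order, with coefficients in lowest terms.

B^2 = (-1)^2*(\gamma_{12})^2 = 1*(+1) = 1 (a basis 2-blade squares to minus the product of its generators' squares).
B^2 = 1 — the series telescopes hyperbolically here: l = 1, alpha*l = 3, so exp(alpha B) = cosh(3) + (sinh(3)/1)*B = \cosh{\left(3 \right)} + (\sinh{\left(3 \right)})*B.
Answer: \cosh{\left(3 \right)} - \sinh{\left(3 \right)} \gamma_{12}


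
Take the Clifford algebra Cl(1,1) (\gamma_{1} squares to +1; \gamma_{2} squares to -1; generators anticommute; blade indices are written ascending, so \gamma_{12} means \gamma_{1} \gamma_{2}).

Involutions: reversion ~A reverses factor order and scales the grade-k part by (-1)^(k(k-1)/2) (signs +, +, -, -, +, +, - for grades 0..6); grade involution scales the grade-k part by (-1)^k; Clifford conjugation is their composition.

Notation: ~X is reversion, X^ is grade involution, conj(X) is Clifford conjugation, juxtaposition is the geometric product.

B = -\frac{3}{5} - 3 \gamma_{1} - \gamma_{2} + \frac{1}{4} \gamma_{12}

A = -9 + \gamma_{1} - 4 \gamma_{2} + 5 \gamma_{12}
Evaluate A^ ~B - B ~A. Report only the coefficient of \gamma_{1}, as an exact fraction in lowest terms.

first term: \frac{223}{20} + \frac{158}{5} \gamma_{1} + \frac{437}{20} \gamma_{2} + \frac{49}{4} \gamma_{12}
second term: -\frac{57}{20} + \frac{162}{5} \gamma_{1} + \frac{523}{20} \gamma_{2} + \frac{55}{4} \gamma_{12}
Answer: -\frac{4}{5}


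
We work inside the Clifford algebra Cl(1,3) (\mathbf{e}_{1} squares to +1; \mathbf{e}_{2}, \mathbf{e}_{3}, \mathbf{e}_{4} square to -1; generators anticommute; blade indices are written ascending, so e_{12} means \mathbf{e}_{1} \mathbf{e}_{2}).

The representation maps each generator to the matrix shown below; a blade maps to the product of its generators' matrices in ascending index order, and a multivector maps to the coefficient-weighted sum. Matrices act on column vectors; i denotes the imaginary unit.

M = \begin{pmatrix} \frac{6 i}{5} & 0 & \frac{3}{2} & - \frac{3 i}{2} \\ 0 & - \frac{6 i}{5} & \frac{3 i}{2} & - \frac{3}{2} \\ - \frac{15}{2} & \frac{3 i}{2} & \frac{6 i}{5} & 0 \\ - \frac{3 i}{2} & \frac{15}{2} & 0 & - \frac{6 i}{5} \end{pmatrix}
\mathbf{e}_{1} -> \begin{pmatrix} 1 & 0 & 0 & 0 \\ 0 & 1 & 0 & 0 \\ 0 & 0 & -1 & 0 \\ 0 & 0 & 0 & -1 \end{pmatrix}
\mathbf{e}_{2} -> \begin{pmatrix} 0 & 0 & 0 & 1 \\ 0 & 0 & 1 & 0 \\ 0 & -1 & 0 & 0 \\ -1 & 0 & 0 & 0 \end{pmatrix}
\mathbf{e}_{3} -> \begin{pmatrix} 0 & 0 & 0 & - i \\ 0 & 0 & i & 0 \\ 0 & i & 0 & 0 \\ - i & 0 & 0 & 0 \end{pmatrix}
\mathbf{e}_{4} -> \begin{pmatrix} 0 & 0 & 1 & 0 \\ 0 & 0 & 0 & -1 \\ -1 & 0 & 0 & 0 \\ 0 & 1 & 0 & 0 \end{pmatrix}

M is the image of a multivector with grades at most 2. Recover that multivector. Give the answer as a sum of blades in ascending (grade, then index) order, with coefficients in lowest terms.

Method: the blade images are trace-orthogonal — tr(rho(e_A) rho(e_B)^-1) = 4 if A = B and 0 otherwise — and rho(e_A)^-1 = (e_A)^2 * rho(e_A) with (e_A)^2 = +1 or -1, so the coefficient of e_A in the preimage is (e_A)^2 * tr(M rho(e_A))/4.
Nonzero projections over blades of grade <= 2: e_{3}: (e_{3})^2 = -1, tr(M rho(e_{3})) = -6, coefficient \frac{3}{2}; e_{4}: (e_{4})^2 = -1, tr(M rho(e_{4})) = -18, coefficient \frac{9}{2}; e_{14}: (e_{14})^2 = +1, tr(M rho(e_{14})) = -12, coefficient -3; e_{23}: (e_{23})^2 = -1, tr(M rho(e_{23})) = \frac{24}{5}, coefficient -\frac{6}{5}. Every other blade of grade <= 2 projects to 0.
Answer: \frac{3}{2} e_{3} + \frac{9}{2} e_{4} - 3 e_{14} - \frac{6}{5} e_{23}


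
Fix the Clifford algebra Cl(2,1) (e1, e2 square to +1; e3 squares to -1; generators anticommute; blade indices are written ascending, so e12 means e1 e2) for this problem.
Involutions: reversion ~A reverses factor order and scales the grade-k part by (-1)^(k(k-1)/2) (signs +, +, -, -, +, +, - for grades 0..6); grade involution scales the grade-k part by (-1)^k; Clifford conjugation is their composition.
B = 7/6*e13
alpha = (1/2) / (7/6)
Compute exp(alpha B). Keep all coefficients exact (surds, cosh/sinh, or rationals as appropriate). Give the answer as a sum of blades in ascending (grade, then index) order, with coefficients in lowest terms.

B^2 = (7/6)^2*(e13)^2 = 49/36*(+1) = 49/36 (a basis 2-blade squares to minus the product of its generators' squares).
B^2 = 49/36 — hyperbolic case — the even/odd split gives cosh and sinh: l = 7/6, alpha*l = 1/2, so exp(alpha B) = cosh(1/2) + (sinh(1/2)/(7/6))*B = cosh(1/2) + (6*sinh(1/2)/7)*B.
Answer: cosh(1/2) + sinh(1/2)*e13


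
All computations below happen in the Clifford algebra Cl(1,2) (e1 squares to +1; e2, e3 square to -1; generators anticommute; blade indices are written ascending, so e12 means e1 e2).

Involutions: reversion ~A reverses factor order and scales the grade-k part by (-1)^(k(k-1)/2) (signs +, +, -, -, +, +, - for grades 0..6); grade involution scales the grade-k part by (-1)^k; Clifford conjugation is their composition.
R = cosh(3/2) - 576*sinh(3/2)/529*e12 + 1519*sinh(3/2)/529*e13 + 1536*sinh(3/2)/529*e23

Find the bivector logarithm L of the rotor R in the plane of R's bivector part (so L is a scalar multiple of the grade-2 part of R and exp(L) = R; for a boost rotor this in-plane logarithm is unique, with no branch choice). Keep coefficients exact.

The scalar part of R is cosh(3/2), giving the rapidity magnitude (cosh is even); the bivector part supplies orientation, its quotient by sinh of the rapidity is the plane, and L = rapidity * plane — unique in that plane, since flipping both signs leaves L unchanged.
Concretely: cosh(rapidity) = cosh(3/2) gives rapidity = ±3/2, and since rapidity/sinh(rapidity) is even the sign is immaterial: L = (rapidity/sinh(rapidity)) * <R>_2 = (3/(2*sinh(3/2))) * <R>_2.
Answer: -864/529*e12 + 4557/1058*e13 + 2304/529*e23


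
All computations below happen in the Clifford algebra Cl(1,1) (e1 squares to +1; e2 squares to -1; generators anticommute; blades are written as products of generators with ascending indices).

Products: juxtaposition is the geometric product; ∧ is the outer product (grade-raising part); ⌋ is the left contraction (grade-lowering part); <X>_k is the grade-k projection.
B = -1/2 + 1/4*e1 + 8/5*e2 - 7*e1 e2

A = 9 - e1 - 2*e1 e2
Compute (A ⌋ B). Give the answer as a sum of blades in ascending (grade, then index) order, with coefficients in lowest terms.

step 1: 37/4 + 9/4*e1 + 107/5*e2 - 63*e1 e2
Answer: 37/4 + 9/4*e1 + 107/5*e2 - 63*e1 e2


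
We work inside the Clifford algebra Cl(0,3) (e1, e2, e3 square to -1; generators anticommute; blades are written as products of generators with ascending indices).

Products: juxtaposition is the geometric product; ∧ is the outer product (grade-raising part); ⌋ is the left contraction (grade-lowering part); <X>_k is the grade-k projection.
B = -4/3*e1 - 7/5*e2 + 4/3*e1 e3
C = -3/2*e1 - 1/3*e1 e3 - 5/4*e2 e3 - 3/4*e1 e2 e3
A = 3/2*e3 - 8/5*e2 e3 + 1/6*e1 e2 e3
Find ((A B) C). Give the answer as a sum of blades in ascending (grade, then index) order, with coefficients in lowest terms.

step 1: 2*e1 + 2/9*e2 + 56/25*e3 + 32/15*e1 e2 + 53/30*e1 e3 + 209/90*e2 e3 + 32/15*e1 e2 e3
step 2: 587/120 + 2197/600*e1 - 2893/360*e2 - 19/180*e3 + 3127/5400*e1 e2 + 293/50*e1 e3 + 359/90*e2 e3 - 3191/540*e1 e2 e3
Answer: 587/120 + 2197/600*e1 - 2893/360*e2 - 19/180*e3 + 3127/5400*e1 e2 + 293/50*e1 e3 + 359/90*e2 e3 - 3191/540*e1 e2 e3


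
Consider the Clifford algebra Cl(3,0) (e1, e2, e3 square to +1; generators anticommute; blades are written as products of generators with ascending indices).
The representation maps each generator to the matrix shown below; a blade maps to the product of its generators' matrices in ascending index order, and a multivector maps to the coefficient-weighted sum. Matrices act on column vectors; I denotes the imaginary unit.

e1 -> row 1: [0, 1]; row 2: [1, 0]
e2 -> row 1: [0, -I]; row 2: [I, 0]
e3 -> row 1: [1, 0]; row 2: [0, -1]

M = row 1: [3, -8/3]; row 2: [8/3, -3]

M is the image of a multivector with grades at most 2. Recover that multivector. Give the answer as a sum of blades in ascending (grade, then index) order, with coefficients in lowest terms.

Method: 1, rho(e1), rho(e2), rho(e3) form a trace-orthogonal basis of the 2x2 complex matrices (tr(X Y) = 2 if X = Y, else 0), so M = m0*1 + m1*rho(e1) + m2*rho(e2) + m3*rho(e3) with m0 = tr(M)/2 = 0, m1 = tr(M rho(e1))/2 = 0, m2 = tr(M rho(e2))/2 = -8*I/3, m3 = tr(M rho(e3))/2 = 3.
Multiplying table entries, the bivector images are rho(e1 e2) = I*rho(e3), rho(e1 e3) = -I*rho(e2), rho(e2 e3) = I*rho(e1); with real blade coefficients the real parts of m0..m3 are the coefficients of 1, e1, e2, e3 and the imaginary parts give the bivectors (e2 e3: Im m1, e1 e3: -Im m2, e1 e2: Im m3).
Answer: 3*e3 + 8/3*e1 e3


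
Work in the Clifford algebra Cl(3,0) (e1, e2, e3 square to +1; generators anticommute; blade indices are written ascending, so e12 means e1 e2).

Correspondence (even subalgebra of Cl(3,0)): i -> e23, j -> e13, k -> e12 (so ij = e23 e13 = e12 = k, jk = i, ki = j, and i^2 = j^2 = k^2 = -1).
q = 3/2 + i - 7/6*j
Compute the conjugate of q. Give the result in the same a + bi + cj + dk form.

In blades: q = 3/2 - 7/6*e13 + e23.
Quaternion conjugation is reversion on the even subalgebra: the scalar is fixed and every grade-2 blade flips sign, giving 3/2 + 7/6*e13 - e23; translating back:
Answer: 3/2 - i + 7/6*j


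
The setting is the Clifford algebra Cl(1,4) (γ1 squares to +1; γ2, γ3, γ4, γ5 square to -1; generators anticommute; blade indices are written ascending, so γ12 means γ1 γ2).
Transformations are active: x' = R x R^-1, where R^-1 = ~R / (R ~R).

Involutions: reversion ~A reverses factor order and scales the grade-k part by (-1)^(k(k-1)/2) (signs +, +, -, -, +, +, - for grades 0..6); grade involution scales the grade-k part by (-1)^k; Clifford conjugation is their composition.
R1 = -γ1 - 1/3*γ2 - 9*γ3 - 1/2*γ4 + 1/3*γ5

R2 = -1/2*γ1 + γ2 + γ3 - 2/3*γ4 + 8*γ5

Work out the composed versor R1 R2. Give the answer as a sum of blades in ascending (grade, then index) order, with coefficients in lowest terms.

Distribute over the terms of R1 (each basis-blade product reordered to ascending indices, repeated generators contracted through their squares):
(-γ1) R2 = 1/2 - γ12 - γ13 + 2/3*γ14 - 8*γ15
(-1/3*γ2) R2 = 1/3 - 1/6*γ12 - 1/3*γ23 + 2/9*γ24 - 8/3*γ25
(-9*γ3) R2 = 9 - 9/2*γ13 + 9*γ23 + 6*γ34 - 72*γ35
(-1/2*γ4) R2 = -1/3 - 1/4*γ14 + 1/2*γ24 + 1/2*γ34 - 4*γ45
(1/3*γ5) R2 = -8/3 + 1/6*γ15 - 1/3*γ25 - 1/3*γ35 + 2/9*γ45
Summing the partial products and collecting blades:
Answer: 41/6 - 7/6*γ12 - 11/2*γ13 + 5/12*γ14 - 47/6*γ15 + 26/3*γ23 + 13/18*γ24 - 3*γ25 + 13/2*γ34 - 217/3*γ35 - 34/9*γ45


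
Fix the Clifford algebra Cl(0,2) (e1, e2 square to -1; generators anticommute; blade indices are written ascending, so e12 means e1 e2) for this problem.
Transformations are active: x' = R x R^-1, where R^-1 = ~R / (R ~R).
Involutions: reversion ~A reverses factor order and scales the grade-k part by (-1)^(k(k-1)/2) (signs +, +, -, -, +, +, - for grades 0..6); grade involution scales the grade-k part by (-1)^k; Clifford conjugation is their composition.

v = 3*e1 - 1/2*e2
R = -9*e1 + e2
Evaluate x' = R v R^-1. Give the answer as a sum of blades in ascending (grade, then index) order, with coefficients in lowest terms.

~R = -9*e1 + e2, and R ~R = -82, so R^-1 = ~R / (-82).
R v = 55/2 + 3/2*e12
Answer: 249/82*e1 - 7/41*e2


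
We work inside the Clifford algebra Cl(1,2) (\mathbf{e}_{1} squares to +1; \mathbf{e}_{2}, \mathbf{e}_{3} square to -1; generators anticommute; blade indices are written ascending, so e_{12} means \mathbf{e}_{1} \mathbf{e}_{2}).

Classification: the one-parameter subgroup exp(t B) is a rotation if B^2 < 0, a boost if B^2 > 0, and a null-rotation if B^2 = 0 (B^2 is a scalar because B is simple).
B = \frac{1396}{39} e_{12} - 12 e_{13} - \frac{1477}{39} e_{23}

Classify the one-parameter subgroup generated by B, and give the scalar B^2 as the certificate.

B^2 term by term: the squares give (\frac{1396}{39})^2*(e_{12})^2 + (-12)^2*(e_{13})^2 + (-\frac{1477}{39})^2*(e_{23})^2 = \frac{1948816}{1521}*(+1) + 144*(+1) + \frac{2181529}{1521}*(-1) = -9 (each basis 2-blade squares to minus the product of its generators' squares); cross terms between blades sharing an index anticommute and cancel. So B^2 = -9.
Answer: rotation, certificate B^2 = -9. Because -9 is invariant under every versor sandwich, the classification follows from its sign alone.


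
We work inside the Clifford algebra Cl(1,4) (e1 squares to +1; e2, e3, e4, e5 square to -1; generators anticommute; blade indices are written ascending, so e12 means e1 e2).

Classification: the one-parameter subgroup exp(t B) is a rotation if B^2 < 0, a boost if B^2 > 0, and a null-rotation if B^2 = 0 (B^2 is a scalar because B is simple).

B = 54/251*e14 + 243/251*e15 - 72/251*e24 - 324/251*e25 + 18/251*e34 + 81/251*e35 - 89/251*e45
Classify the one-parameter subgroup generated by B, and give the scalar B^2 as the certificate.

B^2 term by term: the squares give (54/251)^2*(e14)^2 + (243/251)^2*(e15)^2 + (-72/251)^2*(e24)^2 + (-324/251)^2*(e25)^2 + (18/251)^2*(e34)^2 + (81/251)^2*(e35)^2 + (-89/251)^2*(e45)^2 = 2916/63001*(+1) + 59049/63001*(+1) + 5184/63001*(-1) + 104976/63001*(-1) + 324/63001*(-1) + 6561/63001*(-1) + 7921/63001*(-1) = -1 (each basis 2-blade squares to minus the product of its generators' squares); cross terms between blades sharing an index anticommute and cancel; the commuting (index-disjoint) pairs give grade-4 terms 2*c*c'*(blade product), which cancel blade by blade — e1245: 34992/63001 - 34992/63001 = 0; e1345: -8748/63001 + 8748/63001 = 0; e2345: 11664/63001 - 11664/63001 = 0 — confirming B is simple. So B^2 = -1.
Answer: rotation, certificate B^2 = -1. B^2 = -1 is basis-independent, so its sign is the whole story.


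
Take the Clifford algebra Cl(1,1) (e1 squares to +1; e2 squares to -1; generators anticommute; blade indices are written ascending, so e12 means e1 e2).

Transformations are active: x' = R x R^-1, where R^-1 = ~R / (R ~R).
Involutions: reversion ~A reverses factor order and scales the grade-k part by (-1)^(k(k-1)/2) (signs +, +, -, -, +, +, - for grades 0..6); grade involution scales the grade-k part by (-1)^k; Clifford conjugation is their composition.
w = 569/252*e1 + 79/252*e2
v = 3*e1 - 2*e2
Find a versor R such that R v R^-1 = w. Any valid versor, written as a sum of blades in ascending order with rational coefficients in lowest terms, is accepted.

Sketch: the shared square 5 makes R = v + w = 1325/252*e1 - 425/252*e2 the natural versor; its sandwich fixes that direction, negates (v - w)/2, and sends v to w.
Answer: 1325/252*e1 - 425/252*e2


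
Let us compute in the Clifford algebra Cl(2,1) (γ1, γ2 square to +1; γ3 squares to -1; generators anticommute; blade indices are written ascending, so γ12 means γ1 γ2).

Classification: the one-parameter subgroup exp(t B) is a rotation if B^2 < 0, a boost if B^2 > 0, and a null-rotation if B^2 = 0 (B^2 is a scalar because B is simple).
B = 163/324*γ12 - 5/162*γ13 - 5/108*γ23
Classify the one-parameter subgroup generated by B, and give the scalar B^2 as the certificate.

B^2 term by term: the squares give (163/324)^2*(γ12)^2 + (-5/162)^2*(γ13)^2 + (-5/108)^2*(γ23)^2 = 26569/104976*(-1) + 25/26244*(+1) + 25/11664*(+1) = -1/4 (each basis 2-blade squares to minus the product of its generators' squares); cross terms between blades sharing an index anticommute and cancel. So B^2 = -1/4.
Answer: rotation, certificate B^2 = -1/4. Certificate logic: -1/4 is a conjugation-invariant scalar, so its sign fixes rotation versus boost versus null-rotation outright.


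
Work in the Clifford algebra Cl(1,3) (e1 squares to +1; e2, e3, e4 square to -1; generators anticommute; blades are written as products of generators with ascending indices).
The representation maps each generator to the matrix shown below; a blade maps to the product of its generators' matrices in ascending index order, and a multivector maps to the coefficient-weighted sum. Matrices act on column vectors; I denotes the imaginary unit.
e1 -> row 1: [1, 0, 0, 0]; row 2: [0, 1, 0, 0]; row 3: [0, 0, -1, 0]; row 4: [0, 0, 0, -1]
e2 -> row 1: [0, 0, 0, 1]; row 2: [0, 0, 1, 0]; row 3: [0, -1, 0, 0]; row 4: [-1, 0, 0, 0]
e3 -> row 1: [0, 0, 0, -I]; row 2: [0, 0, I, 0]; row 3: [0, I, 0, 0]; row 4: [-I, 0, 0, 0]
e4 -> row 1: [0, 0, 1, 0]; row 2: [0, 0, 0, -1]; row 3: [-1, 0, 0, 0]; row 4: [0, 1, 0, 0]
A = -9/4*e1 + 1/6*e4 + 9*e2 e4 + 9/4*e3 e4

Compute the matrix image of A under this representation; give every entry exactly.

Bivector images (products of the table entries): rho(e2 e4) = rho(e2)rho(e4) = row 1: [0, 1, 0, 0]; row 2: [-1, 0, 0, 0]; row 3: [0, 0, 0, 1]; row 4: [0, 0, -1, 0]; rho(e3 e4) = rho(e3)rho(e4) = row 1: [0, -I, 0, 0]; row 2: [-I, 0, 0, 0]; row 3: [0, 0, 0, -I]; row 4: [0, 0, -I, 0].
M = (-9/4)*rho(e1) + (1/6)*rho(e4) + (9)*rho(e2 e4) + (9/4)*rho(e3 e4), summed entrywise:
Answer: row 1: [-9/4, 9 - 9*I/4, 1/6, 0]; row 2: [-9 - 9*I/4, -9/4, 0, -1/6]; row 3: [-1/6, 0, 9/4, 9 - 9*I/4]; row 4: [0, 1/6, -9 - 9*I/4, 9/4]


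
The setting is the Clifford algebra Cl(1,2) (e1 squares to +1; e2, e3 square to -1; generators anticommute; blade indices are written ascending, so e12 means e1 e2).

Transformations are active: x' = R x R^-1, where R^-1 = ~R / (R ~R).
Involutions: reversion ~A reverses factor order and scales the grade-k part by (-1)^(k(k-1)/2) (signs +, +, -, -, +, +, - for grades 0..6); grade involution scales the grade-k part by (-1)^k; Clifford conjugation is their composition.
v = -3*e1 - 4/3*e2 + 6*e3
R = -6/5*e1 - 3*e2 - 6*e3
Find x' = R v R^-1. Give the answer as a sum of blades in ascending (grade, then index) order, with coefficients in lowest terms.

~R = -6/5*e1 - 3*e2 - 6*e3, and R ~R = -1089/25, so R^-1 = ~R / (-1089/25).
R v = 178/5 - 37/5*e12 - 126/5*e13 - 26*e23
Answer: 1801/363*e1 + 2264/363*e2 + 1382/363*e3


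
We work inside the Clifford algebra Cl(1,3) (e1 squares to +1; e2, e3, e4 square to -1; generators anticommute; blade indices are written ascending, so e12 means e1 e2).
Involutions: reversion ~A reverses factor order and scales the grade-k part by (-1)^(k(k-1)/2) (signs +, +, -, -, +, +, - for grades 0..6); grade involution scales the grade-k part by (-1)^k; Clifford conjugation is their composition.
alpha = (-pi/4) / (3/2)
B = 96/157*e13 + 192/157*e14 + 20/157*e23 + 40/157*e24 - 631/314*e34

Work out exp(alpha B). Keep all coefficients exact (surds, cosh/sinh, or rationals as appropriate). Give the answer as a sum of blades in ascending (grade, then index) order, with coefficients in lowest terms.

B^2 term by term: the squares give (96/157)^2*(e13)^2 + (192/157)^2*(e14)^2 + (20/157)^2*(e23)^2 + (40/157)^2*(e24)^2 + (-631/314)^2*(e34)^2 = 9216/24649*(+1) + 36864/24649*(+1) + 400/24649*(-1) + 1600/24649*(-1) + 398161/98596*(-1) = -9/4 (each basis 2-blade squares to minus the product of its generators' squares); cross terms between blades sharing an index anticommute and cancel; the commuting (index-disjoint) pairs give grade-4 terms 2*c*c'*(blade product), which cancel blade by blade — e1234: -7680/24649 + 7680/24649 = 0 — confirming B is simple. So B^2 = -9/4.
B^2 = -9/4 — circular case — the even/odd split gives cos and sin: l = 3/2, alpha*l = -pi/4, so exp(alpha B) = cos(-pi/4) + (sin(-pi/4)/(3/2))*B = sqrt(2)/2 + (-sqrt(2)/3)*B.
Answer: sqrt(2)/2 - 32*sqrt(2)/157*e13 - 64*sqrt(2)/157*e14 - 20*sqrt(2)/471*e23 - 40*sqrt(2)/471*e24 + 631*sqrt(2)/942*e34


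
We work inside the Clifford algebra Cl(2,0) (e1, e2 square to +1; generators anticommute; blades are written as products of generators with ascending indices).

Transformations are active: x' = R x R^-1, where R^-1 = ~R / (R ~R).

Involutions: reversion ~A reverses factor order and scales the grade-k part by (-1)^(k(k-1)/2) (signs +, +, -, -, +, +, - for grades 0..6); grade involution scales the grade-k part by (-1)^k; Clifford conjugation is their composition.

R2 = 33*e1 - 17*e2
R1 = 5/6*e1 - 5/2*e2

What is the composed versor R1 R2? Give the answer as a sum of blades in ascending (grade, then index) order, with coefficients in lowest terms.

Distribute over the terms of R1 (each basis-blade product reordered to ascending indices, repeated generators contracted through their squares):
(5/6*e1) R2 = 55/2 - 85/6*e1 e2
(-5/2*e2) R2 = 85/2 + 165/2*e1 e2
Summing the partial products and collecting blades:
Answer: 70 + 205/3*e1 e2


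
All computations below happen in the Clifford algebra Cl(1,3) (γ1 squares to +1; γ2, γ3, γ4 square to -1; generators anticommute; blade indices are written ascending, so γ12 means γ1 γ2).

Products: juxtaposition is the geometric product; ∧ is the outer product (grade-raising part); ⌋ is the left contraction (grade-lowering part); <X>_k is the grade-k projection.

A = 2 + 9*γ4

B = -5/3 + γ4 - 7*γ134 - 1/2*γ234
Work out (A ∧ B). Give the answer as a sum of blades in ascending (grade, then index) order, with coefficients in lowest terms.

step 1: -10/3 - 13*γ4 - 14*γ134 - γ234
Answer: -10/3 - 13*γ4 - 14*γ134 - γ234


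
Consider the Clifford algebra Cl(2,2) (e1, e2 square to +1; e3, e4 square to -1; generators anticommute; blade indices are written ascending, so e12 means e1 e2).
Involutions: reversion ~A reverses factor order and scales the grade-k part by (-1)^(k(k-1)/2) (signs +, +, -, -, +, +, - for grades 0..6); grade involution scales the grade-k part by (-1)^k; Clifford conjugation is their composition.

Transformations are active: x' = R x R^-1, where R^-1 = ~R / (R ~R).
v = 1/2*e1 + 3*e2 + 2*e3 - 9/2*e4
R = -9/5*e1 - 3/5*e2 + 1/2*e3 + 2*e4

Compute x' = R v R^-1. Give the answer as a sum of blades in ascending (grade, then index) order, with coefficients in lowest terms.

~R = -9/5*e1 - 3/5*e2 + 1/2*e3 + 2*e4, and R ~R = -13/20, so R^-1 = ~R / (-13/20).
R v = 53/10 - 51/10*e12 - 77/20*e13 + 71/10*e14 - 27/10*e23 - 33/10*e24 - 25/4*e34
Answer: 3751/130*e1 + 441/65*e2 - 132/13*e3 - 731/26*e4
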